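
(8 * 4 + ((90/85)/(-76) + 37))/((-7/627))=-1470645/238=-6179.18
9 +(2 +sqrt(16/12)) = 2 * sqrt(3)/3 +11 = 12.15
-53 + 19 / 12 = -617 / 12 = -51.42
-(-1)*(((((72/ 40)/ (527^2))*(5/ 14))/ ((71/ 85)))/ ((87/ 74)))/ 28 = 555/ 6593025068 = 0.00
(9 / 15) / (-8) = -3 / 40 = -0.08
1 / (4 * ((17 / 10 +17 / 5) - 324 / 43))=-215 / 2094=-0.10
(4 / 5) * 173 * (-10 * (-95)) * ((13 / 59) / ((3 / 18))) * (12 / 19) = 6477120 / 59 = 109781.69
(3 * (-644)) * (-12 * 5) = 115920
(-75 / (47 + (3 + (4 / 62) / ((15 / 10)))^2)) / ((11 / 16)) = -648675 / 334532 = -1.94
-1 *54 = -54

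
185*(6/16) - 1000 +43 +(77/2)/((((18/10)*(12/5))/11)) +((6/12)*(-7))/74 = -3155401/3996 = -789.64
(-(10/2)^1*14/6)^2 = 1225/9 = 136.11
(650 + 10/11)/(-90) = -716/99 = -7.23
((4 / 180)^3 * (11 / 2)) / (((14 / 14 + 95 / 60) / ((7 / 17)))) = 154 / 16007625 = 0.00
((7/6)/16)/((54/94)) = 329/2592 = 0.13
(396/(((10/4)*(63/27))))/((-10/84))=-14256/25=-570.24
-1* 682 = -682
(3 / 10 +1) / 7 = 13 / 70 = 0.19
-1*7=-7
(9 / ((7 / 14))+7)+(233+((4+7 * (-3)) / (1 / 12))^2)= 41874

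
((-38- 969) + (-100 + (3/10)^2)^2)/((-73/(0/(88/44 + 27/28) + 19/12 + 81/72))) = -1166751053/3504000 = -332.98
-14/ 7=-2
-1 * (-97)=97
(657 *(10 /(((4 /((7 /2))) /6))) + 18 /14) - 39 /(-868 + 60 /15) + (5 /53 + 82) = 3694368455 /106848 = 34575.93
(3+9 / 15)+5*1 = 43 / 5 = 8.60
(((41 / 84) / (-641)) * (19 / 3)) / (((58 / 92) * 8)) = -17917 / 18737712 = -0.00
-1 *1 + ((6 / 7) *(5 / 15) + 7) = 6.29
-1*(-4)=4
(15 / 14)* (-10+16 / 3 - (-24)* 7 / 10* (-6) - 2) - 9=-869 / 7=-124.14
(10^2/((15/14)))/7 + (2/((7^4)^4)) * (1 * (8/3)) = 1329317222784056/99698791708803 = 13.33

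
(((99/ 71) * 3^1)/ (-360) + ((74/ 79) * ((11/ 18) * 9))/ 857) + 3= 575751241/ 192276520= 2.99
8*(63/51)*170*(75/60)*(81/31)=170100/31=5487.10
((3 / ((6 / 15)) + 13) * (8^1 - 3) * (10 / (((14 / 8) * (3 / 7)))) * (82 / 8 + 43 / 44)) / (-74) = -253175 / 1221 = -207.35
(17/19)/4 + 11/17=1125/1292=0.87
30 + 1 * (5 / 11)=335 / 11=30.45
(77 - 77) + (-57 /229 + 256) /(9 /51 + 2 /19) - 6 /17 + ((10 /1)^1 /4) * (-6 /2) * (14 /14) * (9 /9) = 637618781 /708526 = 899.92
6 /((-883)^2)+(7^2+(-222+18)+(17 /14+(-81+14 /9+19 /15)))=-113941407613 /491204070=-231.96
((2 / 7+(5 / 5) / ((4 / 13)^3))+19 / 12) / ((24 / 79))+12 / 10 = 19409891 / 161280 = 120.35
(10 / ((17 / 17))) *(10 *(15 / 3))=500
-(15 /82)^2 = -225 /6724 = -0.03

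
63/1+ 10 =73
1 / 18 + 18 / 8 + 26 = 1019 / 36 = 28.31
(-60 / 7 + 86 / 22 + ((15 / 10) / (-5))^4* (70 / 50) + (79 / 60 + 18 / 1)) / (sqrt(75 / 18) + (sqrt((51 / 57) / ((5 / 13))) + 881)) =3218381063 / (385000* (6* sqrt(20995) + 475* sqrt(6) + 502170)) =0.02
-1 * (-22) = 22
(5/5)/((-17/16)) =-16/17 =-0.94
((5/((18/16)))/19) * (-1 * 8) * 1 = -320/171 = -1.87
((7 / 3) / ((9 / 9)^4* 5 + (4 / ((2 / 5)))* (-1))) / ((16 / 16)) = -7 / 15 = -0.47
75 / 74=1.01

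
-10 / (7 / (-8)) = 80 / 7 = 11.43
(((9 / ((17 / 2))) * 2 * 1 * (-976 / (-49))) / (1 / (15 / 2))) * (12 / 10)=316224 / 833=379.62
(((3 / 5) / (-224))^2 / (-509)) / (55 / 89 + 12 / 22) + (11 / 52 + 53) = 503068030816657 / 9454115507200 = 53.21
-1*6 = -6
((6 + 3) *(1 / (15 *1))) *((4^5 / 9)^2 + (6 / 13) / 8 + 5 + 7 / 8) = 7770.79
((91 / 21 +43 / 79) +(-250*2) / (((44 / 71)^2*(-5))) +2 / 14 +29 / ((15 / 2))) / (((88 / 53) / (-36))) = -171888121989 / 29441720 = -5838.25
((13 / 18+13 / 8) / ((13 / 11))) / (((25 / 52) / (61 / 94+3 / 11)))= 161057 / 42300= 3.81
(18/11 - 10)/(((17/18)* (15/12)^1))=-6624/935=-7.08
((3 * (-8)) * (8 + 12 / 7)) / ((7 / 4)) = -6528 / 49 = -133.22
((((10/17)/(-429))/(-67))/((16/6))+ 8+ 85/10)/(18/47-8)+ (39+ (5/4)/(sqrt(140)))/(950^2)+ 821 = sqrt(35)/50540000+ 43090921523748049/52624744315000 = 818.83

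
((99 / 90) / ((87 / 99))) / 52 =363 / 15080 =0.02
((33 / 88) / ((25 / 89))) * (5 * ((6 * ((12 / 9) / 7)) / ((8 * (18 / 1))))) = 89 / 1680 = 0.05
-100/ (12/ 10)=-250/ 3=-83.33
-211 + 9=-202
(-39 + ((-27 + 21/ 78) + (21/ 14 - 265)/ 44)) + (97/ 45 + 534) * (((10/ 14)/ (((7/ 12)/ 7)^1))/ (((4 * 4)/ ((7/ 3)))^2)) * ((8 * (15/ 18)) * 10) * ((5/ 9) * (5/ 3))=7457508793/ 1250964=5961.41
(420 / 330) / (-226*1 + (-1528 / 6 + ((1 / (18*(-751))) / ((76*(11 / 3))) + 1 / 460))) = -183784720 / 69409048707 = -0.00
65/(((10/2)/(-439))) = -5707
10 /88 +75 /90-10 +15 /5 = -799 /132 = -6.05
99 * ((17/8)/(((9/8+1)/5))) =495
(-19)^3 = -6859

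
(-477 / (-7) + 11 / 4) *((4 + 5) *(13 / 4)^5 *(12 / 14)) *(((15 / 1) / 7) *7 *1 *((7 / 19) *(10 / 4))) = 1492458625125 / 544768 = 2739622.42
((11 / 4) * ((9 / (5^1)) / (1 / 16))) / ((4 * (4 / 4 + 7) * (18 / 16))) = 11 / 5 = 2.20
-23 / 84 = -0.27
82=82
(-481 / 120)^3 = -111284641 / 1728000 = -64.40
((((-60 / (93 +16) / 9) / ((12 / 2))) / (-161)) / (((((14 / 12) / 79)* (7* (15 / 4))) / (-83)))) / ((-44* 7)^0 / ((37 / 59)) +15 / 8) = -393088 / 100608417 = -0.00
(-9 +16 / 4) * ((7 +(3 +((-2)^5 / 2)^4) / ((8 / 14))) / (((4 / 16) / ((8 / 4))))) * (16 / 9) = -73408160 / 9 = -8156462.22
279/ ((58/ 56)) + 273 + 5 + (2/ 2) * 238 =22776/ 29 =785.38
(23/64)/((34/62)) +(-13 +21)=8.66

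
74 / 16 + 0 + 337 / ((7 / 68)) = 183587 / 56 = 3278.34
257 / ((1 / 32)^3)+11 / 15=8421376.73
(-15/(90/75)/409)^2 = 0.00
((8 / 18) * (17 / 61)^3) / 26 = 9826 / 26556777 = 0.00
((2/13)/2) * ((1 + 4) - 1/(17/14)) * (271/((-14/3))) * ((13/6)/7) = -19241/3332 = -5.77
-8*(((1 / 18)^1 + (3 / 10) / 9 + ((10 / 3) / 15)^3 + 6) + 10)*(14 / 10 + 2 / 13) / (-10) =20.01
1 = 1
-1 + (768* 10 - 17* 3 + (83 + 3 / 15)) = 38556 / 5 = 7711.20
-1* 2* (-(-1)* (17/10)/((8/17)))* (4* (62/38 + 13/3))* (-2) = 19652/57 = 344.77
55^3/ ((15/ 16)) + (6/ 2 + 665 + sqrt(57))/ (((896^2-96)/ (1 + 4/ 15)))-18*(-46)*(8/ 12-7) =172222.67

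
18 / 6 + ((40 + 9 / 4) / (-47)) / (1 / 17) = -12.28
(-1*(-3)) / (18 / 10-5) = -15 / 16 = -0.94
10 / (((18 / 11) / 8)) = 440 / 9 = 48.89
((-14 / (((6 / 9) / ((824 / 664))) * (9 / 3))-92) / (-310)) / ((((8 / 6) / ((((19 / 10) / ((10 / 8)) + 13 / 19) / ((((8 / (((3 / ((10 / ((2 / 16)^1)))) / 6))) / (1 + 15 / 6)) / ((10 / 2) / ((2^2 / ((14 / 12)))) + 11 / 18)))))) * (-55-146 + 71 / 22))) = -33462071489 / 2178123130880000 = -0.00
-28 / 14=-2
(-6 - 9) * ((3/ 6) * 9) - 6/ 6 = -137/ 2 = -68.50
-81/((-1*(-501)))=-27/167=-0.16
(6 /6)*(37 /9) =37 /9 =4.11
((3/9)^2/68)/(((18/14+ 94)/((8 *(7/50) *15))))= 49/170085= 0.00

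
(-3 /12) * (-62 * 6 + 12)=90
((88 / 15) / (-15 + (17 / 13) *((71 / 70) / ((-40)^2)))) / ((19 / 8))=-205004800 / 1244811201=-0.16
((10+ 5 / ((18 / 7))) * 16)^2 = 36523.46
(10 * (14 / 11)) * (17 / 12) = 595 / 33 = 18.03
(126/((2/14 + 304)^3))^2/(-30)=-311299254/465611794488767253605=-0.00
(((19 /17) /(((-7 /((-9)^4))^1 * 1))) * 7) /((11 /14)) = -1745226 /187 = -9332.76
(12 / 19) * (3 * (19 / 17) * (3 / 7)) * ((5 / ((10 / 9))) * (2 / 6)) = 162 / 119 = 1.36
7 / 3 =2.33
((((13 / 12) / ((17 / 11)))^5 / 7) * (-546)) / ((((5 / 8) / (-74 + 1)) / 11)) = 624222020255977 / 36802693440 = 16961.31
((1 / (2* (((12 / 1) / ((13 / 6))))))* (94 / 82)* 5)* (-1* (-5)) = 15275 / 5904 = 2.59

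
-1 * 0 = 0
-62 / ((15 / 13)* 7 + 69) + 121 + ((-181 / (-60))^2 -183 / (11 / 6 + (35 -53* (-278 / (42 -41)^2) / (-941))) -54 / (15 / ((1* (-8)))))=10742393047979 / 71877668400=149.45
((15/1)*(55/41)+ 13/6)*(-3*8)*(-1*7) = 153524/41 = 3744.49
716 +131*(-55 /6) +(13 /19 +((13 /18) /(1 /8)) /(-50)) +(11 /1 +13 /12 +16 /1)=-456.18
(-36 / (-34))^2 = 1.12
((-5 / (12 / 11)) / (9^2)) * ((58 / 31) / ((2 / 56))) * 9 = -22330 / 837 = -26.68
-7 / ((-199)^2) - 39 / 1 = -1544446 / 39601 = -39.00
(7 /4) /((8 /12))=2.62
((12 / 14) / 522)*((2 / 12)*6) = 1 / 609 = 0.00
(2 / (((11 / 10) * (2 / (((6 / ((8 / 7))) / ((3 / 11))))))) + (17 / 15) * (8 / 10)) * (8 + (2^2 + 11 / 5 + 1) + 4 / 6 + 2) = 369974 / 1125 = 328.87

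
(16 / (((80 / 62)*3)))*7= 434 / 15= 28.93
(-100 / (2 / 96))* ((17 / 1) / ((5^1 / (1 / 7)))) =-16320 / 7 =-2331.43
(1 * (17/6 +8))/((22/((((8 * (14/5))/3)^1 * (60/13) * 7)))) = 3920/33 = 118.79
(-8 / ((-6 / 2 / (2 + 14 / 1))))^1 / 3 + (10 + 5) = 263 / 9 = 29.22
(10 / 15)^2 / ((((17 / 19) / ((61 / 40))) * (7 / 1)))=1159 / 10710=0.11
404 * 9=3636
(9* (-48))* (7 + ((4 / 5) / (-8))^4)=-1890027 / 625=-3024.04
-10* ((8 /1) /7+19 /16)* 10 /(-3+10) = -6525 /196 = -33.29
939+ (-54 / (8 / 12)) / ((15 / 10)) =885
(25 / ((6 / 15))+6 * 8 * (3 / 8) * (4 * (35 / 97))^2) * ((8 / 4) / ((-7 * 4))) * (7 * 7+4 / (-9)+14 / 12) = -1684143875 / 4742136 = -355.14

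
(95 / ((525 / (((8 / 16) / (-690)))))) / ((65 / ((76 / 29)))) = -361 / 68284125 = -0.00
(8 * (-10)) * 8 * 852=-545280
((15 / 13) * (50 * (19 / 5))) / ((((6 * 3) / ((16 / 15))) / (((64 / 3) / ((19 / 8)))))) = 40960 / 351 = 116.70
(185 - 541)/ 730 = -178/ 365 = -0.49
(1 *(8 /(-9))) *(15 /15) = -8 /9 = -0.89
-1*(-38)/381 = 38/381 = 0.10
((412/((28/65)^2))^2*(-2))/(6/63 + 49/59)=-33519778670625/3147368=-10650098.33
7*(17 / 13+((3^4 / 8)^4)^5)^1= 897426062196009808483.80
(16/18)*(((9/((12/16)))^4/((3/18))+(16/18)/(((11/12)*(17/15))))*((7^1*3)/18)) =651446656/5049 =129024.89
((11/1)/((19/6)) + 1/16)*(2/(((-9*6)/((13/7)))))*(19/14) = -13975/42336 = -0.33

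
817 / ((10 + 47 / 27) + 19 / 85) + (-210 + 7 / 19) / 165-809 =-741.98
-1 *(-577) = 577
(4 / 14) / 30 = 1 / 105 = 0.01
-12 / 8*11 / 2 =-33 / 4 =-8.25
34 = 34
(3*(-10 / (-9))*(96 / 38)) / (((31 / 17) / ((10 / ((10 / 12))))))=32640 / 589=55.42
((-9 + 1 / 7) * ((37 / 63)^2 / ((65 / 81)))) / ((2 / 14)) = -84878 / 3185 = -26.65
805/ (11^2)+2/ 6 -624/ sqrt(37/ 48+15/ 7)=2536/ 363 -2496 * sqrt(20559)/ 979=-358.58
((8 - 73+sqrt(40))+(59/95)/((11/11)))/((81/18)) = -12.90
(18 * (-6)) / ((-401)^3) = 108 / 64481201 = 0.00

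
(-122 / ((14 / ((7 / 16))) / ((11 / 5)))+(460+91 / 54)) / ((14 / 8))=979123 / 3780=259.03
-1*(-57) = 57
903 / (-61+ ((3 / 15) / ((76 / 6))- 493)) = -171570 / 105257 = -1.63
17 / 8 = 2.12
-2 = -2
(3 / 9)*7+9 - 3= 25 / 3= 8.33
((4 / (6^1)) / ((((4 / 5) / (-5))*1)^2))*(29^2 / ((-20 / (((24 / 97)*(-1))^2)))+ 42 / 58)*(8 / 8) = -48.18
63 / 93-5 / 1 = -134 / 31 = -4.32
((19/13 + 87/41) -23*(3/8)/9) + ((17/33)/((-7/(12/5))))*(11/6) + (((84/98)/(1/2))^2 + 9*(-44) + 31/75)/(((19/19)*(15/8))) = -48682029397/235053000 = -207.11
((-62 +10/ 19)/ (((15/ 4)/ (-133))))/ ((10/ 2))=32704/ 75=436.05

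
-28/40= -7/10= -0.70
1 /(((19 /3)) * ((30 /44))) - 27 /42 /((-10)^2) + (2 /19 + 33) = 886589 /26600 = 33.33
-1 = -1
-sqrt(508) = -2 *sqrt(127) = -22.54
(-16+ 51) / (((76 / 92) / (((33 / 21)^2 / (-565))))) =-2783 / 15029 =-0.19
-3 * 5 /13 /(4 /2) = -15 /26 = -0.58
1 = 1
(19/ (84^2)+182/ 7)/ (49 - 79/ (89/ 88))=-16329275/ 18282096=-0.89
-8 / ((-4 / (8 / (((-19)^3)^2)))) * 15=240 / 47045881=0.00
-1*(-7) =7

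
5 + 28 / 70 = 27 / 5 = 5.40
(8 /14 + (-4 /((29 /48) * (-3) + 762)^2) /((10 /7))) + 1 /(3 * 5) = 9911808859 /15533549745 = 0.64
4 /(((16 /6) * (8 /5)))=15 /16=0.94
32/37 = 0.86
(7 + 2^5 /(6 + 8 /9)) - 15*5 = -1964 /31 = -63.35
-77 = -77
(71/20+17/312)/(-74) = -5623/115440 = -0.05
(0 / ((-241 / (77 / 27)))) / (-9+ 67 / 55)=0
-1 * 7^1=-7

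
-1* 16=-16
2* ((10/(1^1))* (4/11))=80/11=7.27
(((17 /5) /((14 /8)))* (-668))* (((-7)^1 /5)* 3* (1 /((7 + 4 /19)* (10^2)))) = 647292 /85625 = 7.56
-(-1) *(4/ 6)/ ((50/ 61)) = 61/ 75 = 0.81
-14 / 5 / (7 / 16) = -32 / 5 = -6.40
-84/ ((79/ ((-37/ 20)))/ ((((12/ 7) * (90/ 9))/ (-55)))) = -2664/ 4345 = -0.61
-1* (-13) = 13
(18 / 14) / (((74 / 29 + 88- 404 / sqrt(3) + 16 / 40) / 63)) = -172005525 * sqrt(3) / 727461592- 116169795 / 727461592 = -0.57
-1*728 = -728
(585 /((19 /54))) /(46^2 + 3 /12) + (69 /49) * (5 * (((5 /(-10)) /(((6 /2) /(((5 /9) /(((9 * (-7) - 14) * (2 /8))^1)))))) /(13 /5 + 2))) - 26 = -27533462240 /1092294819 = -25.21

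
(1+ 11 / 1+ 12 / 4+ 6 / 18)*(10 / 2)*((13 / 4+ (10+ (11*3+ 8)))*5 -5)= 40825 / 2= 20412.50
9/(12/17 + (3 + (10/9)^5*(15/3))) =9034497/12220087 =0.74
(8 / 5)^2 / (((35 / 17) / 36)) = 39168 / 875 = 44.76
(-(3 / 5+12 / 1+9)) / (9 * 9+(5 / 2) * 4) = -108 / 455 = -0.24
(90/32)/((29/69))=3105/464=6.69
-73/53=-1.38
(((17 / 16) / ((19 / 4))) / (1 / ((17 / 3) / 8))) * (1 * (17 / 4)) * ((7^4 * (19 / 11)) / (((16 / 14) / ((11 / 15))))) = 82572791 / 46080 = 1791.94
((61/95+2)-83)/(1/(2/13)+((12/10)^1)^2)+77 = 504471/7543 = 66.88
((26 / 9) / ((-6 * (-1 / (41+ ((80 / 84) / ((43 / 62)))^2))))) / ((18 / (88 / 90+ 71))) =1472455220483 / 17832994830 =82.57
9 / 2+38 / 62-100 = -5883 / 62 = -94.89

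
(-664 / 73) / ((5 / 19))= -34.56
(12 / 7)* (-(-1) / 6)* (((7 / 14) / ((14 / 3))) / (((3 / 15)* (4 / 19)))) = 285 / 392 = 0.73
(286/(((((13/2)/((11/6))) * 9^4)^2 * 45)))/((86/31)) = 41261/9745562400795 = 0.00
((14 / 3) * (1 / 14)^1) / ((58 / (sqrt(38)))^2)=19 / 5046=0.00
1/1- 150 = -149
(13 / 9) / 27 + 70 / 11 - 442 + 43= -392.58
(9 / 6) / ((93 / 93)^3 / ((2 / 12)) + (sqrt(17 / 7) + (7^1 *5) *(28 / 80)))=3066 / 37031 - 24 *sqrt(119) / 37031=0.08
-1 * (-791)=791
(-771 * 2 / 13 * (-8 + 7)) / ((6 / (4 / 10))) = 514 / 65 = 7.91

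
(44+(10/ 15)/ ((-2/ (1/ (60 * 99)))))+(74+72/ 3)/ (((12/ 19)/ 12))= 33964919/ 17820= 1906.00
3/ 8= 0.38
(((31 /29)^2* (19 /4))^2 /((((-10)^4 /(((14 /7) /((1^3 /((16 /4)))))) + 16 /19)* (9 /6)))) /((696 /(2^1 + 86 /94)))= 867816983843 /13196732806251648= 0.00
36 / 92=9 / 23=0.39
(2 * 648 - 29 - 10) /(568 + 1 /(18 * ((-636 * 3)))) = 43170408 /19507391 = 2.21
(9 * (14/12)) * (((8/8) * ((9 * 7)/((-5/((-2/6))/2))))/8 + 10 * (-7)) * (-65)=376467/8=47058.38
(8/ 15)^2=64/ 225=0.28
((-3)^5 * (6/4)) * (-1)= 729/2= 364.50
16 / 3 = 5.33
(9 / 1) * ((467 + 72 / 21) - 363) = 966.86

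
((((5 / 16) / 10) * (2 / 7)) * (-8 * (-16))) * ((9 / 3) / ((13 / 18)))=432 / 91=4.75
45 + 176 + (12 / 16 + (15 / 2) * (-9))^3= -19020019 / 64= -297187.80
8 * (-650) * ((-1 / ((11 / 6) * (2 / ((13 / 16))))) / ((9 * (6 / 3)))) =4225 / 66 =64.02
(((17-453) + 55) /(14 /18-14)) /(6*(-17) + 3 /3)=-3429 /12019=-0.29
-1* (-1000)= 1000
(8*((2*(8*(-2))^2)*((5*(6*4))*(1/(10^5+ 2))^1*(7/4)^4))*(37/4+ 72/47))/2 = 248.51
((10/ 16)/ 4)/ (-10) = -1/ 64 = -0.02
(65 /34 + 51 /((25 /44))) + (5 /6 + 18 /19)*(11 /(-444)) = 1971075643 /21511800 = 91.63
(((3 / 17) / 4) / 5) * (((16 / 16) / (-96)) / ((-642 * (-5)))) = -1 / 34924800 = -0.00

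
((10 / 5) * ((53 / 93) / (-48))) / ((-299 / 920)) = 265 / 3627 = 0.07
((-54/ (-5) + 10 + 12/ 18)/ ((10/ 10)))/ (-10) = -161/ 75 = -2.15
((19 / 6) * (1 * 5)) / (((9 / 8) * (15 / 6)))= 152 / 27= 5.63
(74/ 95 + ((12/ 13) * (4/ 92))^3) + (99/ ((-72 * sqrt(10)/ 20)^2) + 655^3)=51379937193659691667/ 182839349160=281011376.54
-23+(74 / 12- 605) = -3731 / 6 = -621.83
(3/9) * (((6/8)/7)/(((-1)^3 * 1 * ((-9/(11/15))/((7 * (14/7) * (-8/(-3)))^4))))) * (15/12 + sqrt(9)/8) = 100452352/10935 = 9186.31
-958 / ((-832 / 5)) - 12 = -6.24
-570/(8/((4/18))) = -95/6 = -15.83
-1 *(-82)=82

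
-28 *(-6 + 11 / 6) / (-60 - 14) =-175 / 111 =-1.58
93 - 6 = 87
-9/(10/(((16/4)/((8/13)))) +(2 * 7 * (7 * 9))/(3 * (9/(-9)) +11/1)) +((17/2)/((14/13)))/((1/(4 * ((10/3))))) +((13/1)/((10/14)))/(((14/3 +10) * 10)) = 28274510329/268560600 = 105.28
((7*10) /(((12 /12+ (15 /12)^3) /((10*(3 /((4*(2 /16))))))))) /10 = 1280 /9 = 142.22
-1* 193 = -193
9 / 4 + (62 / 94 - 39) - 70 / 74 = -257625 / 6956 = -37.04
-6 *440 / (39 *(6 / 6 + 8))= -880 / 117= -7.52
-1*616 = -616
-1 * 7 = -7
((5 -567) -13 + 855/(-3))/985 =-172/197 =-0.87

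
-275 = -275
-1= -1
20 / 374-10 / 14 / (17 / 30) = -1580 / 1309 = -1.21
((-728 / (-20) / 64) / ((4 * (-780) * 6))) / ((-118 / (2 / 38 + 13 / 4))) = 1757 / 2066227200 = 0.00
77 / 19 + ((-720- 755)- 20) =-28328 / 19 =-1490.95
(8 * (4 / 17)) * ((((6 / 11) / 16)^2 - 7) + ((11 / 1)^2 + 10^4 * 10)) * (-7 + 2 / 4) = -10078676725 / 8228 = -1224924.25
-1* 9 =-9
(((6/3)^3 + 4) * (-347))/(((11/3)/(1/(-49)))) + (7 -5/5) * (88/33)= 21116/539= 39.18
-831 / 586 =-1.42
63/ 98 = 9/ 14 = 0.64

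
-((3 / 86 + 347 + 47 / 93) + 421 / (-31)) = -333.96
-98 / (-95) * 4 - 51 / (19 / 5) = -883 / 95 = -9.29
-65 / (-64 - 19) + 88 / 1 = 7369 / 83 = 88.78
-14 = -14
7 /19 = 0.37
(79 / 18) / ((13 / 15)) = 395 / 78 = 5.06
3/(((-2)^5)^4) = 3/1048576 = 0.00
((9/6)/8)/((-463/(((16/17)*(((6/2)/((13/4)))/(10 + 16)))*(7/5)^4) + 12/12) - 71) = -0.00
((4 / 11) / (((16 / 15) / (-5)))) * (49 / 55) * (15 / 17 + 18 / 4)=-134505 / 16456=-8.17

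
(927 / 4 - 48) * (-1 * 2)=-735 / 2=-367.50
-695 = -695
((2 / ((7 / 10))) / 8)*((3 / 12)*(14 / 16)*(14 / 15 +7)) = 119 / 192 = 0.62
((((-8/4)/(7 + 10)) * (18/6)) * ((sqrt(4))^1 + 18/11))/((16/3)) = -45/187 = -0.24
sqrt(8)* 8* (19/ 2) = 152* sqrt(2) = 214.96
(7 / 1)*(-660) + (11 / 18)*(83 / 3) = -248567 / 54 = -4603.09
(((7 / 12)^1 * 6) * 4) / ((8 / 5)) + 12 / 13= 503 / 52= 9.67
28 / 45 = 0.62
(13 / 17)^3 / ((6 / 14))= 15379 / 14739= 1.04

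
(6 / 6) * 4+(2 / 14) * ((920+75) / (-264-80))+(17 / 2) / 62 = 277981 / 74648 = 3.72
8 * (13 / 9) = 104 / 9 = 11.56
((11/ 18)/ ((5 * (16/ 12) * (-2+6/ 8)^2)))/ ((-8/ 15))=-11/ 100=-0.11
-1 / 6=-0.17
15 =15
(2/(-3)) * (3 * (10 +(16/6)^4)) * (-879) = 2874916/27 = 106478.37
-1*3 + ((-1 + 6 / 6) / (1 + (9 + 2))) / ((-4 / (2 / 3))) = -3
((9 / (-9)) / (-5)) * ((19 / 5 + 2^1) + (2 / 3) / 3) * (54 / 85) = 1626 / 2125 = 0.77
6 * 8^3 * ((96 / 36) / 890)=4096 / 445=9.20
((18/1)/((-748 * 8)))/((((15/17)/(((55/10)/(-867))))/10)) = 0.00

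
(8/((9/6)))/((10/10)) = 16/3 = 5.33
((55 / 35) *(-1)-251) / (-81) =1768 / 567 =3.12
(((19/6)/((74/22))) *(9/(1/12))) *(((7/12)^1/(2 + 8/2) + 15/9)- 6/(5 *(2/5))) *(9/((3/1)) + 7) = -93005/74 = -1256.82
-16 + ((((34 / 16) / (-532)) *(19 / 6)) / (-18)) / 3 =-1161199 / 72576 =-16.00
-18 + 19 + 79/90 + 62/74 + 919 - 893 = 28.72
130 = 130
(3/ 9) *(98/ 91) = 14/ 39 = 0.36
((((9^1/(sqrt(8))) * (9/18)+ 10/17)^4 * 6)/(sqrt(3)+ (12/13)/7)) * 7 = -1925665168791/88016434304 -2288240955 * sqrt(2)/161794916+ 69409975635 * sqrt(6)/647179664+ 58411843453327 * sqrt(3)/352065737216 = 508.20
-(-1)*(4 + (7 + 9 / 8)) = 97 / 8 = 12.12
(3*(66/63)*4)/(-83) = -88/581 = -0.15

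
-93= -93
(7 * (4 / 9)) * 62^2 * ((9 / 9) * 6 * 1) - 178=214730 / 3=71576.67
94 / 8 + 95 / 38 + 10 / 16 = 119 / 8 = 14.88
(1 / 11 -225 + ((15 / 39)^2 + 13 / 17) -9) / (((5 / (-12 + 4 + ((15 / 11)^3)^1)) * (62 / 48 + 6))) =183613418232 / 5257949125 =34.92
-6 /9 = -2 /3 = -0.67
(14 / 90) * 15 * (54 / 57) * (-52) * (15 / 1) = -32760 / 19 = -1724.21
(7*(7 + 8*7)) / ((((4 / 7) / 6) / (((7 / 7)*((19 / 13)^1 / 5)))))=175959 / 130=1353.53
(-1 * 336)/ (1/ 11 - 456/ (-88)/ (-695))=-4026.21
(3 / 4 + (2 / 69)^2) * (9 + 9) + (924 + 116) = 1114619 / 1058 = 1053.52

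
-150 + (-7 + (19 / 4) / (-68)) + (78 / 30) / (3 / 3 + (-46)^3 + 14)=-20789228951 / 132356560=-157.07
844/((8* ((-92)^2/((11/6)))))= 2321/101568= 0.02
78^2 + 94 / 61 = 371218 / 61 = 6085.54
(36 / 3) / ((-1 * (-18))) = 2 / 3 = 0.67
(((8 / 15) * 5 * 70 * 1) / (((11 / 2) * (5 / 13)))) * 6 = 5824 / 11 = 529.45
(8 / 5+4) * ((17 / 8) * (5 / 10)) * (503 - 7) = 14756 / 5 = 2951.20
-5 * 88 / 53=-440 / 53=-8.30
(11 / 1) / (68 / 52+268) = 143 / 3501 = 0.04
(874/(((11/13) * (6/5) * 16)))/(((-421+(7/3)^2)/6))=-51129/65824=-0.78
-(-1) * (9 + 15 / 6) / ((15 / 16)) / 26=92 / 195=0.47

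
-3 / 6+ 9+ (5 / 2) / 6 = 107 / 12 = 8.92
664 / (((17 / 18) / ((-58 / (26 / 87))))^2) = 1369454446944 / 48841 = 28039033.74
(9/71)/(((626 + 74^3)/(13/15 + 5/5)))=42/72038375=0.00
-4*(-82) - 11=317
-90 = -90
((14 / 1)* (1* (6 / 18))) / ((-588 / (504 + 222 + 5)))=-731 / 126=-5.80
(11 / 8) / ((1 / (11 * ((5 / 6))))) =605 / 48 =12.60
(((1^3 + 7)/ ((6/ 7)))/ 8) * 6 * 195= 1365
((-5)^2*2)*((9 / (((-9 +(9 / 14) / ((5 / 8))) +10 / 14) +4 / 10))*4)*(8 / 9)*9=-2100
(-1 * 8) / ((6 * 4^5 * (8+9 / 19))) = -19 / 123648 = -0.00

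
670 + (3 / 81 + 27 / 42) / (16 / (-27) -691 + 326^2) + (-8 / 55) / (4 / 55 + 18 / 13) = 13929624724205 / 20793582026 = 669.90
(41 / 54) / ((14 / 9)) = 41 / 84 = 0.49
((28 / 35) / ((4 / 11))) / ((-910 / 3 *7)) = -0.00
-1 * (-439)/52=439/52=8.44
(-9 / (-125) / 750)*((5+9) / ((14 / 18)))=27 / 15625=0.00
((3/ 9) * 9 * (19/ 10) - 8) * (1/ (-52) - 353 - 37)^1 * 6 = 1399389/ 260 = 5382.27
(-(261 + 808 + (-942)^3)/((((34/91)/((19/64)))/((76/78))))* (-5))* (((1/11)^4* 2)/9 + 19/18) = -267094718509476445/78198912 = -3415581005.90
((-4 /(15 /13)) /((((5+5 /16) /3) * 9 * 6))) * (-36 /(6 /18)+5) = 42848 /11475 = 3.73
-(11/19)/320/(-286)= 1/158080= 0.00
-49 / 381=-0.13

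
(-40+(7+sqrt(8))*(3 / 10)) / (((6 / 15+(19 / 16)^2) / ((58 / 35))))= -2813696 / 81095+44544*sqrt(2) / 81095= -33.92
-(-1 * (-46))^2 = -2116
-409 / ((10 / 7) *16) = -2863 / 160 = -17.89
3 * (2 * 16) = 96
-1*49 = -49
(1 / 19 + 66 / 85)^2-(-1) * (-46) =-118185429 / 2608225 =-45.31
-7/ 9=-0.78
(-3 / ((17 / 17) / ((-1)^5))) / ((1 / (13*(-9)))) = -351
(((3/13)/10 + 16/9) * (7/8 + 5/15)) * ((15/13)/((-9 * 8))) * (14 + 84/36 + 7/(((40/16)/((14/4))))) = -2994047/3285360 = -0.91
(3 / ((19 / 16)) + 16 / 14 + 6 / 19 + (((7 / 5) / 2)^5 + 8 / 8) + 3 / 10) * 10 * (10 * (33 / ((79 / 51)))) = 122060132073 / 10507000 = 11617.03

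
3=3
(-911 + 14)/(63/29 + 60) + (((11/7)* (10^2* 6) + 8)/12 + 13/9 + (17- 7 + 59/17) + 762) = 541794299/643671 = 841.73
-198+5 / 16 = -3163 / 16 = -197.69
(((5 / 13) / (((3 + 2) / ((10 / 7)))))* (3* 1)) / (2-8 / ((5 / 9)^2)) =-375 / 27209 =-0.01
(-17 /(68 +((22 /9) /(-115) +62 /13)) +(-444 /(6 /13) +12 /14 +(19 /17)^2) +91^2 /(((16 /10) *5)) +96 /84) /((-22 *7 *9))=-3589770211 /65345311416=-0.05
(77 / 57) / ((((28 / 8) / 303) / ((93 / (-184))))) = -103323 / 1748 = -59.11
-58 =-58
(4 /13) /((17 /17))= 4 /13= 0.31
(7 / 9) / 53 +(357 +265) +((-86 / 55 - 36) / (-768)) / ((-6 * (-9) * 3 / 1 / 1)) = 112793906909 / 181336320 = 622.01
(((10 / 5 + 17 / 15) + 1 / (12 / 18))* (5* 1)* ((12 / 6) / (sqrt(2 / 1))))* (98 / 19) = 6811* sqrt(2) / 57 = 168.99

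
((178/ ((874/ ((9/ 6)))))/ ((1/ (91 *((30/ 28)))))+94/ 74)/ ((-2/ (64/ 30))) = -8034244/ 242535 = -33.13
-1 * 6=-6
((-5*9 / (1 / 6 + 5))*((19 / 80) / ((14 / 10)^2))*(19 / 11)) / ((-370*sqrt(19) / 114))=146205*sqrt(19) / 4945864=0.13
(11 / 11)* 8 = 8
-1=-1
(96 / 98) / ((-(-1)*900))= 4 / 3675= 0.00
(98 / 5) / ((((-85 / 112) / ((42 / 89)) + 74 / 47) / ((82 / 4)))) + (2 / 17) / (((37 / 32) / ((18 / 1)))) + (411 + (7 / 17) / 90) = -4854523426133 / 422253990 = -11496.69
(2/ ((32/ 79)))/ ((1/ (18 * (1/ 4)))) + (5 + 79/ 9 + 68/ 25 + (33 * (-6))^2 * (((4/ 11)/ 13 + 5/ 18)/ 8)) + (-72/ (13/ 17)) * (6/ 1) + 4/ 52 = 90997667/ 93600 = 972.20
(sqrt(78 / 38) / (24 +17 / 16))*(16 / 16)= 16*sqrt(741) / 7619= 0.06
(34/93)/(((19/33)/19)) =374/31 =12.06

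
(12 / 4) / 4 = 3 / 4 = 0.75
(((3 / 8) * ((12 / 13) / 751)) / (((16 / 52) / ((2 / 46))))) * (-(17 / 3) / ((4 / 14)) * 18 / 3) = -0.01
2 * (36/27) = 8/3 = 2.67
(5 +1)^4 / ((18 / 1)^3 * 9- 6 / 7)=1512 / 61235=0.02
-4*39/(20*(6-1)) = -1.56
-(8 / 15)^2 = -64 / 225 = -0.28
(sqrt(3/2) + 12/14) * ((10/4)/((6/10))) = 25/7 + 25 * sqrt(6)/12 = 8.67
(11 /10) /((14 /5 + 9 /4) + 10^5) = 22 /2000101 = 0.00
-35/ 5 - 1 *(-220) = 213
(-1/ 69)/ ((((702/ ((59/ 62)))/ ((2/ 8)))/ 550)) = -16225/ 6006312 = -0.00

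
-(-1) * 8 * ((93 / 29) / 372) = 2 / 29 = 0.07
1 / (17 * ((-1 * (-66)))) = 1 / 1122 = 0.00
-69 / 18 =-23 / 6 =-3.83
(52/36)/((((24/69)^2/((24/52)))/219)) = 38617/32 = 1206.78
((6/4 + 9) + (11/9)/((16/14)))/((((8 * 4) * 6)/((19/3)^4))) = 108557393/1119744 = 96.95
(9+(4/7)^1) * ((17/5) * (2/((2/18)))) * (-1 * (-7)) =20502/5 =4100.40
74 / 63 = 1.17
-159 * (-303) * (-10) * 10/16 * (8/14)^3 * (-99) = 1907809200/343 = 5562125.95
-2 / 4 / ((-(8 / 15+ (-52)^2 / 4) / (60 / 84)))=75 / 142072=0.00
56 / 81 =0.69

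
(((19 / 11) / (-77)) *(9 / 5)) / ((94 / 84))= -1026 / 28435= -0.04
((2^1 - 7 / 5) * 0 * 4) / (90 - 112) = 0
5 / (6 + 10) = 5 / 16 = 0.31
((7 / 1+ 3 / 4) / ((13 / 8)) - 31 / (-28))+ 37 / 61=143947 / 22204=6.48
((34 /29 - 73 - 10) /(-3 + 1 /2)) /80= 2373 /5800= 0.41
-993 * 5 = -4965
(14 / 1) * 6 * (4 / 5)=336 / 5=67.20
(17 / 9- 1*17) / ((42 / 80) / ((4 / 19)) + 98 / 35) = -21760 / 7623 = -2.85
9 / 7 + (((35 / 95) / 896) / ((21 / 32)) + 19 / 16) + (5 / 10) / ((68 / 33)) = 294815 / 108528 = 2.72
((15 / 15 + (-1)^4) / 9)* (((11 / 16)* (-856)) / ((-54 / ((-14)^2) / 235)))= 27106310 / 243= 111548.60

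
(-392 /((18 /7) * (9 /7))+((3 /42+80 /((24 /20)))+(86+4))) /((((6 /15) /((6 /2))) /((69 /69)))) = 216425 /756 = 286.28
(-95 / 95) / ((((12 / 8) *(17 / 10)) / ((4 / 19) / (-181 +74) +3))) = -121900 / 103683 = -1.18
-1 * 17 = -17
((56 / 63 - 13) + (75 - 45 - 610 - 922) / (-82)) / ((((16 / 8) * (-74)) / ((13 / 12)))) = -14885 / 327672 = -0.05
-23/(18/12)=-46/3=-15.33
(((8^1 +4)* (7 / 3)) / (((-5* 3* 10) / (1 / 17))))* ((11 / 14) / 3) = -11 / 3825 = -0.00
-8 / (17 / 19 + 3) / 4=-19 / 37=-0.51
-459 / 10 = -45.90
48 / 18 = 8 / 3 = 2.67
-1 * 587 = -587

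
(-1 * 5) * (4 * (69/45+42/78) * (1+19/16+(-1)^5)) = -1919/39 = -49.21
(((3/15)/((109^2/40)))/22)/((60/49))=49/1960365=0.00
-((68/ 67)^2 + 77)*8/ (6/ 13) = -6071468/ 4489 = -1352.52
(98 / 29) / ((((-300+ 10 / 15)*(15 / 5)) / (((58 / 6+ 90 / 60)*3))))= -3283 / 26042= -0.13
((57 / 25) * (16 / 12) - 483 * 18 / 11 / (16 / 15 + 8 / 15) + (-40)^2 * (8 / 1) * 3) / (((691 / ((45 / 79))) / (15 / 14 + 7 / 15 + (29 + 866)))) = 23552934790611 / 840670600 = 28016.84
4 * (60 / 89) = 240 / 89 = 2.70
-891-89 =-980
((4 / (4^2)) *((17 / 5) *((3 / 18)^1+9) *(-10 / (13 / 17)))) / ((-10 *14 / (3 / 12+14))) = 60401 / 5824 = 10.37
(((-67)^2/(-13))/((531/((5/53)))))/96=-22445/35122464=-0.00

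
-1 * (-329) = 329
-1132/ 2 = -566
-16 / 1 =-16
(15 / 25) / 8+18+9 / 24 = 369 / 20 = 18.45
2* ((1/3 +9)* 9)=168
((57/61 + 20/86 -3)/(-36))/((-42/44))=-26444/495747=-0.05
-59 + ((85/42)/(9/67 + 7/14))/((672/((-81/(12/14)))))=-26633/448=-59.45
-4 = -4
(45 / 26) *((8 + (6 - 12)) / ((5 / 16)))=144 / 13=11.08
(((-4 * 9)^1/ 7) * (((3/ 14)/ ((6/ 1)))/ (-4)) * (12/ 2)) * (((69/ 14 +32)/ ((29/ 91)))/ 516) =0.06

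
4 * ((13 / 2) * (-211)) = -5486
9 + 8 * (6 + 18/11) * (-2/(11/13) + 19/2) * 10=4368.67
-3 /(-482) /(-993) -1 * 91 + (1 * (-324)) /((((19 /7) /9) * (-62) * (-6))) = -8822673189 /93970238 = -93.89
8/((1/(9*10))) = 720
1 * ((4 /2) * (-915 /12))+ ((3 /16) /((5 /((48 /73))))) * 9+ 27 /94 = -2607403 /17155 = -151.99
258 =258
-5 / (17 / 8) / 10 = -4 / 17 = -0.24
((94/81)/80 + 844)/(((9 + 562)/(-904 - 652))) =-2299.98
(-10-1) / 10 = -1.10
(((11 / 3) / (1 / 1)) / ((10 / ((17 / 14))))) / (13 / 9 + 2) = 561 / 4340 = 0.13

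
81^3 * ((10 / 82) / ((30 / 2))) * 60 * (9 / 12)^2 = 23914845 / 164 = 145822.23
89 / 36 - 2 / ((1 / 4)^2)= -1063 / 36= -29.53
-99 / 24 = -4.12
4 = 4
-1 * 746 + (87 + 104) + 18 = -537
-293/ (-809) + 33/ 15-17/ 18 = 117787/ 72810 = 1.62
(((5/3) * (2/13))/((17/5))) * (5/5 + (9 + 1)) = 550/663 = 0.83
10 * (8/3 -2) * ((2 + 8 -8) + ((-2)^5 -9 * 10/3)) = -400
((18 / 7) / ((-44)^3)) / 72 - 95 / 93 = -226589533 / 221819136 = -1.02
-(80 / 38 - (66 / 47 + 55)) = 48489 / 893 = 54.30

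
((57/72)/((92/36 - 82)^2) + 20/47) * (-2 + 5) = 245460333/192220600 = 1.28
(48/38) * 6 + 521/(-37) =-4571/703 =-6.50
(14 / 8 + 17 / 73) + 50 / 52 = 11177 / 3796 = 2.94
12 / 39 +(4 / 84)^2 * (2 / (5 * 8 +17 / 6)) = 151168 / 491127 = 0.31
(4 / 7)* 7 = 4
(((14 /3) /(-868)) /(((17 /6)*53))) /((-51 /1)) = 1 /1424481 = 0.00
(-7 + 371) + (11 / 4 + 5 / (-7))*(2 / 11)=56113 / 154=364.37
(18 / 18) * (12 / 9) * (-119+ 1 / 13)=-6184 / 39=-158.56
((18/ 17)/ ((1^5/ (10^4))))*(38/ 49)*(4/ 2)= 13680000/ 833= 16422.57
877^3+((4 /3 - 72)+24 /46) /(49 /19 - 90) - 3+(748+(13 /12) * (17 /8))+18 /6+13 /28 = 1574248616712083 /2333856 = 674526884.57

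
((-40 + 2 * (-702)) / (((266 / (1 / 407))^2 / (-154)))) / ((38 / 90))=90 / 2002847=0.00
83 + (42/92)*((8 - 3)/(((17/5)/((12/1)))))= 35603/391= 91.06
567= 567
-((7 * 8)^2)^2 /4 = -2458624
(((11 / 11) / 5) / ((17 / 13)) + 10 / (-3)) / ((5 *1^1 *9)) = -811 / 11475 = -0.07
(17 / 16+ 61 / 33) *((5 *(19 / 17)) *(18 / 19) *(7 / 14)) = 23055 / 2992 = 7.71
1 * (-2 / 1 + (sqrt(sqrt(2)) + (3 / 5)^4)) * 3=-3507 / 625 + 3 * 2^(1 / 4)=-2.04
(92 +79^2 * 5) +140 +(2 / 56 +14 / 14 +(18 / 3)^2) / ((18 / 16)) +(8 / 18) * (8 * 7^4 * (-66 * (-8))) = 285953677 / 63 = 4538947.25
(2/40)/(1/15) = 3/4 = 0.75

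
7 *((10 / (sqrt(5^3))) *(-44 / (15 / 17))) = -10472 *sqrt(5) / 75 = -312.21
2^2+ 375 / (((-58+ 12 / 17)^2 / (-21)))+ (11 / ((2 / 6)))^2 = 1034626993 / 948676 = 1090.60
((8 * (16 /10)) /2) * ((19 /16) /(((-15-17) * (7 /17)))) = -323 /560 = -0.58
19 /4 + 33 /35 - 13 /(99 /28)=27943 /13860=2.02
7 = 7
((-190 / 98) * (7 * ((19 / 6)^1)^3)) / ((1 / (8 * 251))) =-163552855 / 189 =-865359.02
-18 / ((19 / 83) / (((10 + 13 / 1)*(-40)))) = 1374480 / 19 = 72341.05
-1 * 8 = -8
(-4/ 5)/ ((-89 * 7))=0.00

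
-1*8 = -8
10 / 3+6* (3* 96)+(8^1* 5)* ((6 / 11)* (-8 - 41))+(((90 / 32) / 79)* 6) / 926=12789664583 / 19312656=662.24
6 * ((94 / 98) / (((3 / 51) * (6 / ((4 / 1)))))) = 3196 / 49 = 65.22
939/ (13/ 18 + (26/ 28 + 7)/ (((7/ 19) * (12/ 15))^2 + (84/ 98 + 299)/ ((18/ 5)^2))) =882.84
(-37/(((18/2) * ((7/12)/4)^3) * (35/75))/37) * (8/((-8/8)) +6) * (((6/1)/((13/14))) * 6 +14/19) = 513884160/84721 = 6065.61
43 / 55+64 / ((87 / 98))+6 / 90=72.94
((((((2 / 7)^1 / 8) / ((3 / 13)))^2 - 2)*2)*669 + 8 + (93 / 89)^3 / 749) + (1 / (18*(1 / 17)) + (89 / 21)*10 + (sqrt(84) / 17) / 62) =-2592.62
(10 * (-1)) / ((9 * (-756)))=5 / 3402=0.00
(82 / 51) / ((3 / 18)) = 164 / 17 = 9.65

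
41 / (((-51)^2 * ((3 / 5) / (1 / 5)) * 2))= 41 / 15606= 0.00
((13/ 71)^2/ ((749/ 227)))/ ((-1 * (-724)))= 38363/ 2733613316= 0.00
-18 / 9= -2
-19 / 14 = -1.36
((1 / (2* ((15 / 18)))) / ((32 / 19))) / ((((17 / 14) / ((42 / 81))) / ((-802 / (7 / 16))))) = -278.87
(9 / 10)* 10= 9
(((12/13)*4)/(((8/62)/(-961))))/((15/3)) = -357492/65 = -5499.88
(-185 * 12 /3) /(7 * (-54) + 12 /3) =370 /187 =1.98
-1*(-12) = 12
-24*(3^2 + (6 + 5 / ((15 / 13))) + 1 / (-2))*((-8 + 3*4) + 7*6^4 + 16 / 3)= -12314288 / 3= -4104762.67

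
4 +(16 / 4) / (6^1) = 14 / 3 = 4.67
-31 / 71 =-0.44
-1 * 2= -2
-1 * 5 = -5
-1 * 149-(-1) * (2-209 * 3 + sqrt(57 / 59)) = -774 + sqrt(3363) / 59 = -773.02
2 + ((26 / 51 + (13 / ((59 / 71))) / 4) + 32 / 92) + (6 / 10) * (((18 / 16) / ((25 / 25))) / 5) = 95556139 / 13841400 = 6.90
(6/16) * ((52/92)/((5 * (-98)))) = -39/90160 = -0.00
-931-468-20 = -1419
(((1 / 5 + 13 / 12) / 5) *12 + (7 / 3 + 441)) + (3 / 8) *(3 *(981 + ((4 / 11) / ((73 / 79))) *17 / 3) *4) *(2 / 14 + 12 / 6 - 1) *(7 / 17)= 2588790031 / 1023825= 2528.55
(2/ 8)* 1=1/ 4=0.25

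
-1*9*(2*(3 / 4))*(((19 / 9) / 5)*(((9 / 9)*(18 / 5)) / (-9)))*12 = 684 / 25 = 27.36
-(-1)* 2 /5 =2 /5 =0.40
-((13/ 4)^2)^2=-28561/ 256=-111.57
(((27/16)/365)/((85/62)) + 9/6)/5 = 373137/1241000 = 0.30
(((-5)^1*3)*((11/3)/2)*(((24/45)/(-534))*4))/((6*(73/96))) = 1408/58473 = 0.02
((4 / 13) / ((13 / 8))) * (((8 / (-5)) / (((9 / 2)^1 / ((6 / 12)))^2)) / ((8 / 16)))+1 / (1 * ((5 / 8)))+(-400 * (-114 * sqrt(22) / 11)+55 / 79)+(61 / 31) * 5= 406564400 / 33524361+45600 * sqrt(22) / 11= 19456.03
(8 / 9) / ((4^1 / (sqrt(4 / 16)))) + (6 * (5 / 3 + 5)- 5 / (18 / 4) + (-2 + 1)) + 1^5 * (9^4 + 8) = 6607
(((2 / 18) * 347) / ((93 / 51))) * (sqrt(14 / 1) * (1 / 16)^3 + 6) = 5899 * sqrt(14) / 1142784 + 11798 / 93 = 126.88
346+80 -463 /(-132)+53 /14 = 400363 /924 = 433.29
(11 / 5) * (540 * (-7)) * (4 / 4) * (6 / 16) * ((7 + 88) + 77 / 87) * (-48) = 416232432 / 29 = 14352842.48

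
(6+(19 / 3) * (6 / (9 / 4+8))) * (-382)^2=58077752 / 41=1416530.54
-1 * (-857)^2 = -734449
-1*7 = -7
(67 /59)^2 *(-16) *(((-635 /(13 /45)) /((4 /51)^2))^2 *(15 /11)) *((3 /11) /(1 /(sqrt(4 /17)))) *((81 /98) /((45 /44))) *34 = -2008573861908042275625 *sqrt(17) /634175542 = -13058785211716.09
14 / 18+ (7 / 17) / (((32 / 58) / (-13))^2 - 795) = 1919589922 / 2469688821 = 0.78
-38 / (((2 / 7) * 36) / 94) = -6251 / 18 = -347.28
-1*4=-4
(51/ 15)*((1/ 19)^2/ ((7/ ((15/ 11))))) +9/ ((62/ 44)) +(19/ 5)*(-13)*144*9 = -275815224249/ 4308535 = -64016.01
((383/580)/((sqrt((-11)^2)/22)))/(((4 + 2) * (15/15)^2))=383/1740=0.22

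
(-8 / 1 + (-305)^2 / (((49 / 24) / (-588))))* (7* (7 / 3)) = -1312769192 / 3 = -437589730.67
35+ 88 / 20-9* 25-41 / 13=-12269 / 65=-188.75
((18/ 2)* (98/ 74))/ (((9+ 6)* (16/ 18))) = 1323/ 1480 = 0.89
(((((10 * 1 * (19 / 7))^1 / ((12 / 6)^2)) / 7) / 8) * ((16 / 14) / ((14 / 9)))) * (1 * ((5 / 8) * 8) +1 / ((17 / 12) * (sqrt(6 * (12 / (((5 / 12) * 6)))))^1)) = 855 * sqrt(5) / 163268 +4275 / 9604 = 0.46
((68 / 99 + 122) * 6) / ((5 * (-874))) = -0.17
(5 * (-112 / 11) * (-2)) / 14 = 80 / 11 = 7.27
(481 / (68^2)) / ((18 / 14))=3367 / 41616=0.08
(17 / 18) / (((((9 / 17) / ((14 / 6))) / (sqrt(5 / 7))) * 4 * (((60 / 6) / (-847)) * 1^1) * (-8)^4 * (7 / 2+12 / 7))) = -1713481 * sqrt(35) / 2906357760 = -0.00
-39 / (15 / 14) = -182 / 5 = -36.40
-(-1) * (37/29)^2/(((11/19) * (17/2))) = 52022/157267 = 0.33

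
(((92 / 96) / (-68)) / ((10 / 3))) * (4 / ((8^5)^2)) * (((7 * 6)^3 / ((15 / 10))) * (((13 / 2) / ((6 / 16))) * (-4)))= 307671 / 5704253440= 0.00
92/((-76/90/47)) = -97290/19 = -5120.53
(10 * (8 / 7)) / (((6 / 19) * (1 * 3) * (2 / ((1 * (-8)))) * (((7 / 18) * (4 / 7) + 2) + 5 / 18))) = -1216 / 63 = -19.30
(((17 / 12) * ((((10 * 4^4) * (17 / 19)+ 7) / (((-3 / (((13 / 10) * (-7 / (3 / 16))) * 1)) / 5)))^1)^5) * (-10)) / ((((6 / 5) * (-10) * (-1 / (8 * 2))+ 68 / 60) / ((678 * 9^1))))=-226761865695390050433102719103523225600 / 22284891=-10175587831925677825083490000000.00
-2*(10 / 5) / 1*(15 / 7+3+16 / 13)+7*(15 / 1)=7235 / 91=79.51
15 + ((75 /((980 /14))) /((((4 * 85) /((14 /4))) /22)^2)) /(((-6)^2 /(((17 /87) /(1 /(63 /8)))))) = 37868329 /2524160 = 15.00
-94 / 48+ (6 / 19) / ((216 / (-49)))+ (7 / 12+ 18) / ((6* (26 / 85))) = 95981 / 11856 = 8.10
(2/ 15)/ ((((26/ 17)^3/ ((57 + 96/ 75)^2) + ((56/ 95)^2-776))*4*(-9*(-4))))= -18825350632285/ 15770063712051180288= -0.00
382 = 382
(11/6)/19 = 11/114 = 0.10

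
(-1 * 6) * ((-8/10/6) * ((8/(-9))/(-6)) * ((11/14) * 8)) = 704/945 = 0.74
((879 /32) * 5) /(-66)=-1465 /704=-2.08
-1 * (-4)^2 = -16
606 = 606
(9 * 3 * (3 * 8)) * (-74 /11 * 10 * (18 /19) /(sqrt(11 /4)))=-17262720 * sqrt(11) /2299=-24903.86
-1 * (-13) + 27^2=742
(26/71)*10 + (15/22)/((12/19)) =4.74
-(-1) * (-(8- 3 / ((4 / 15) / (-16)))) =-188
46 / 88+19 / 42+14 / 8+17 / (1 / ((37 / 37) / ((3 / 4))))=11731 / 462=25.39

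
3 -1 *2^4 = -13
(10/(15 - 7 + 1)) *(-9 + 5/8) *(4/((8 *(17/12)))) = -3.28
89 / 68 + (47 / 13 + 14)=16729 / 884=18.92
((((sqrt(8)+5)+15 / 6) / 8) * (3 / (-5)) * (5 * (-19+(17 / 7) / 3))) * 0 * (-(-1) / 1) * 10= 0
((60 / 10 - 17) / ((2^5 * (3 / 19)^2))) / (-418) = 0.03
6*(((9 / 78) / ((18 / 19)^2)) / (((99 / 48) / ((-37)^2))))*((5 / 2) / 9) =4942090 / 34749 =142.22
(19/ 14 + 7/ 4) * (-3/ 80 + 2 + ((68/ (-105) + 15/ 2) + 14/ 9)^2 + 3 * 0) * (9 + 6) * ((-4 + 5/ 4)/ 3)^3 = -4452336790099/ 1706987520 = -2608.30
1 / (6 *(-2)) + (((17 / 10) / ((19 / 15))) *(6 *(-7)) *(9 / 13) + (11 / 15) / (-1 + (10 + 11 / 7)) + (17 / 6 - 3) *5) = -7287729 / 182780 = -39.87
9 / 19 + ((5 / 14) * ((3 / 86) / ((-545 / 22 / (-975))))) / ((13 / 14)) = 89208 / 89053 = 1.00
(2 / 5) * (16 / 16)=2 / 5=0.40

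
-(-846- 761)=1607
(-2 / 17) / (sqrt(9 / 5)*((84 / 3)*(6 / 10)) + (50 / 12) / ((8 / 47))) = -0.00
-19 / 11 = -1.73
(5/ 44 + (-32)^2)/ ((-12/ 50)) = -1126525/ 264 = -4267.14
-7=-7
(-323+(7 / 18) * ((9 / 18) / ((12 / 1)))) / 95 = -139529 / 41040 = -3.40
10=10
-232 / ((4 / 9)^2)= -2349 / 2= -1174.50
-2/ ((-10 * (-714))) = -1/ 3570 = -0.00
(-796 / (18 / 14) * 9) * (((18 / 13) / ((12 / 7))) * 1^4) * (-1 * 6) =351036 / 13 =27002.77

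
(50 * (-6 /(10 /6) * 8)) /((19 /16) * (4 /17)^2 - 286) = 27744 /5509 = 5.04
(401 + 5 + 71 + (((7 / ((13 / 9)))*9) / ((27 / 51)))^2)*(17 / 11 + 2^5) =453004326 / 1859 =243681.72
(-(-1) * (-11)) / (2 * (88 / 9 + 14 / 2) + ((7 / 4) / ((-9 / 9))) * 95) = 0.08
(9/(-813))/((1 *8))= -3/2168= -0.00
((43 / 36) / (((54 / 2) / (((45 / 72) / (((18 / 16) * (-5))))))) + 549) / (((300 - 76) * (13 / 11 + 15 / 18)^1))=7546957 / 6205248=1.22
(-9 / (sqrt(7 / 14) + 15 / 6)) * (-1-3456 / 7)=311670 / 161-62334 * sqrt(2) / 161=1388.30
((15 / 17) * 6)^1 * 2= 180 / 17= 10.59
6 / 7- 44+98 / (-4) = -947 / 14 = -67.64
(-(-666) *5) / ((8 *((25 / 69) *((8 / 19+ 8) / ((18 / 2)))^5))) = 3359494049666427 / 2097152000000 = 1601.93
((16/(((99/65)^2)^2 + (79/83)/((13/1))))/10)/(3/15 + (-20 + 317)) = 2963203750/3002248926097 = 0.00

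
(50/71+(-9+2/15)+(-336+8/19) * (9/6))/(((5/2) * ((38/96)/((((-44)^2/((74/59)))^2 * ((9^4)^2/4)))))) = -11626790588637709255017984/877220975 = -13254118312250467.17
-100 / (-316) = 25 / 79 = 0.32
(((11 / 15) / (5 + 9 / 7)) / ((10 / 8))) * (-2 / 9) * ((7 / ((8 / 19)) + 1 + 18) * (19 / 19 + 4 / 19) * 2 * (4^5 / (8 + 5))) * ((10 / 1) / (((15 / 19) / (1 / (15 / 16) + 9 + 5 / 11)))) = -5437874176 / 289575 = -18778.81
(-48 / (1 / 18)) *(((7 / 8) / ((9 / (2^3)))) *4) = -2688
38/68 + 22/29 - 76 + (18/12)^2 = -142837/1972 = -72.43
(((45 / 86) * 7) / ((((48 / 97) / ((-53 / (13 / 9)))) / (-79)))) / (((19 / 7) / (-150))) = -1185715.28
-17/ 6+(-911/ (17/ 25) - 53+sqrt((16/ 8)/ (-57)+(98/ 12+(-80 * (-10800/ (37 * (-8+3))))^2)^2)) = -142345/ 102+sqrt(11587372819672101132325105)/ 156066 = 21810037.02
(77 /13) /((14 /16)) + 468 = 6172 /13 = 474.77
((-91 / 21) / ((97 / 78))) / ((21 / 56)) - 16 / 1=-7360 / 291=-25.29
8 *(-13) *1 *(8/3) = -832/3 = -277.33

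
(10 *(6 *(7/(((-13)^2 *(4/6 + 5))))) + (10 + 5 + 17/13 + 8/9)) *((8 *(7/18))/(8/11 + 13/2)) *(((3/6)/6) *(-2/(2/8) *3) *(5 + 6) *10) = -61796035840/37001367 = -1670.10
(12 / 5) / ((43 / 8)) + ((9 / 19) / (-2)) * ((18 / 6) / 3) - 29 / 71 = -0.20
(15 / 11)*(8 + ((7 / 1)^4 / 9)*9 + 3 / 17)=614340 / 187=3285.24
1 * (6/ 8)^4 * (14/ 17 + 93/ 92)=232389/ 400384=0.58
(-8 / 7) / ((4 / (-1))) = 2 / 7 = 0.29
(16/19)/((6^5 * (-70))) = -1/646380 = -0.00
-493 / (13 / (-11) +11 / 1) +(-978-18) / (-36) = -2435 / 108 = -22.55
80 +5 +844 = 929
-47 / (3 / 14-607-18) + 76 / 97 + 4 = 4122434 / 848459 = 4.86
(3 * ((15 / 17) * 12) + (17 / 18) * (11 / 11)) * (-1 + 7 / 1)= 10009 / 51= 196.25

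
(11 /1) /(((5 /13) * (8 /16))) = 286 /5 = 57.20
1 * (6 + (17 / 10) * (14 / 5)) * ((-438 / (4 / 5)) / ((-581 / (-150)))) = -883665 / 581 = -1520.94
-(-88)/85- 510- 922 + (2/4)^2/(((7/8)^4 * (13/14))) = -542183008/379015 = -1430.51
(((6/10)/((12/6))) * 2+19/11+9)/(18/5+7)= 623/583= 1.07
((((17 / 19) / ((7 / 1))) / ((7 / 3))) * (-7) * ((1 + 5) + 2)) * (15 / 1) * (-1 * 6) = 36720 / 133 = 276.09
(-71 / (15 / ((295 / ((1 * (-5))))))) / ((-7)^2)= 4189 / 735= 5.70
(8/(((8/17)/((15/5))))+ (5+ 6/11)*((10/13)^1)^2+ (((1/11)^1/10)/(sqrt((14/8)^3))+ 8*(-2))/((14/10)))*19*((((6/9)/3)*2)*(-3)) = -14126956/13013-304*sqrt(7)/11319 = -1085.67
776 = 776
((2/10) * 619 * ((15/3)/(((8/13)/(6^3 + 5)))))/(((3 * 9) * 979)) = 1778387/211464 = 8.41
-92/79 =-1.16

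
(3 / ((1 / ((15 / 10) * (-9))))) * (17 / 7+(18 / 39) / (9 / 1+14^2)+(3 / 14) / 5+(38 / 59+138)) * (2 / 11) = -25161928047 / 24214190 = -1039.14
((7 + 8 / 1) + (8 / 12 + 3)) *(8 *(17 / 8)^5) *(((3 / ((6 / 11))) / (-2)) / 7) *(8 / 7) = -15618427 / 5376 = -2905.21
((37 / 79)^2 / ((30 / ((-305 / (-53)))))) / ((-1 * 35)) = -83509 / 69462330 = -0.00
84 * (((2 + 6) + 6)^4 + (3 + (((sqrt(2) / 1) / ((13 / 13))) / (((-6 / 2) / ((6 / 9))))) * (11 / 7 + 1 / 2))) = 3227141.32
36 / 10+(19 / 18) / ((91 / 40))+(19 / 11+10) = 711317 / 45045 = 15.79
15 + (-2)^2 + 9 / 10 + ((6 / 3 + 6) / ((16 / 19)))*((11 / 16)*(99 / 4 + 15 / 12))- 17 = 172.71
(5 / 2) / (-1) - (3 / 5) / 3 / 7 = -177 / 70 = -2.53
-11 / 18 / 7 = -11 / 126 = -0.09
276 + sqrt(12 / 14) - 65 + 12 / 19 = sqrt(42) / 7 + 4021 / 19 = 212.56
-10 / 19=-0.53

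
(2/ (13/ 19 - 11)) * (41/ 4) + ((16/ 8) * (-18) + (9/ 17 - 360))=-2648659/ 6664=-397.46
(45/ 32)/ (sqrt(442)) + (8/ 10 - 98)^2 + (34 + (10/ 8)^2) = 45 *sqrt(442)/ 14144 + 3793361/ 400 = 9483.47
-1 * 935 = -935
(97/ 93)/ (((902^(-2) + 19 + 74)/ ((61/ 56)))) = 1203523717/ 98516055246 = 0.01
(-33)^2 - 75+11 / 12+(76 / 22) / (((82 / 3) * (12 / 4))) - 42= 5265653 / 5412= 972.96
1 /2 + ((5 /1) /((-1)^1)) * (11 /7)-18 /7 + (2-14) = -307 /14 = -21.93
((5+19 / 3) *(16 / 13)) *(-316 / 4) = -42976 / 39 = -1101.95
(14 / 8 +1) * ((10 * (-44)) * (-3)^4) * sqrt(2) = -98010 * sqrt(2) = -138607.07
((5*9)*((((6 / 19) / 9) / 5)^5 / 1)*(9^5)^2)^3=70572243782059876886470557696 / 3706329841278026928466796875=19.04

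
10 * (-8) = -80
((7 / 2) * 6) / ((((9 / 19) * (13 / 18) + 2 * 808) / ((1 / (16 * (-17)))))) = -399 / 8353256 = -0.00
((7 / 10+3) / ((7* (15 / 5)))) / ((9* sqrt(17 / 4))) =37* sqrt(17) / 16065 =0.01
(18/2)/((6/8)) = 12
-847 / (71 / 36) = -30492 / 71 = -429.46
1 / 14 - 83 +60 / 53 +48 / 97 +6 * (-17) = -13192953 / 71974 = -183.30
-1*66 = -66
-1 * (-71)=71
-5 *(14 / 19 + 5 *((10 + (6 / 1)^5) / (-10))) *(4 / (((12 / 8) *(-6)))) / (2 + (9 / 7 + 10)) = -383460 / 589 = -651.04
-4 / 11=-0.36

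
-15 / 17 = -0.88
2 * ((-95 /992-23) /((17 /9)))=-206199 /8432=-24.45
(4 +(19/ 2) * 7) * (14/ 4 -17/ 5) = 141/ 20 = 7.05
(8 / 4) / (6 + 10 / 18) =18 / 59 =0.31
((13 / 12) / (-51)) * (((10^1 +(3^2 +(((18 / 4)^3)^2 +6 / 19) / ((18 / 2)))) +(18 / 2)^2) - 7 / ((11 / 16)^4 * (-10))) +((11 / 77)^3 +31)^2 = 939.39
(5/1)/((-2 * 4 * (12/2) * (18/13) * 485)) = -13/83808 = -0.00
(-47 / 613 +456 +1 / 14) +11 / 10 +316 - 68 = 15127808 / 21455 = 705.09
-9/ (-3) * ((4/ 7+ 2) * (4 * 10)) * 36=77760/ 7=11108.57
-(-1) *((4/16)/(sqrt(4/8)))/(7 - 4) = sqrt(2)/12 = 0.12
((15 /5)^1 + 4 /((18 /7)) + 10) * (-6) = -262 /3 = -87.33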